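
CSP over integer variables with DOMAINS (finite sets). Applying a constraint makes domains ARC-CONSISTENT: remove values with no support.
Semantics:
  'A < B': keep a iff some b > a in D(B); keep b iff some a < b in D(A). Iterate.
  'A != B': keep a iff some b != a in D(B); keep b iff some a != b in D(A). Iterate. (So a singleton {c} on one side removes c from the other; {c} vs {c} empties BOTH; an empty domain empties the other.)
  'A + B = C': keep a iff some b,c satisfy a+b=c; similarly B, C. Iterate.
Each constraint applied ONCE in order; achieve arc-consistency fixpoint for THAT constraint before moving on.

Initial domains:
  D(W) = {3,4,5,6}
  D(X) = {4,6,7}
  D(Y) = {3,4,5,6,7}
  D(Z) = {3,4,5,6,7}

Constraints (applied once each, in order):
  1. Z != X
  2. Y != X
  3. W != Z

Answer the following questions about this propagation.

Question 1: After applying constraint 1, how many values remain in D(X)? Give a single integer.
Answer: 3

Derivation:
Constraint 1 (Z != X) on D(Z)={3,4,5,6,7} D(X)={4,6,7}: no change
So after constraint 1: D(X)={4,6,7}, size = 3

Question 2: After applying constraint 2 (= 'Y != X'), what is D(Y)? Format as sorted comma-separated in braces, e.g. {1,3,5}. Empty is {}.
Answer: {3,4,5,6,7}

Derivation:
Constraint 1 (Z != X) on D(Z)={3,4,5,6,7} D(X)={4,6,7}: no change
Constraint 2 (Y != X) on D(Y)={3,4,5,6,7} D(X)={4,6,7}: no change
So after constraint 2: D(Y) = {3,4,5,6,7}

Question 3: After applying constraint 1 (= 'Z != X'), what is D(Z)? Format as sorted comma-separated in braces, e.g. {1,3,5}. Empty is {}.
Constraint 1 (Z != X) on D(Z)={3,4,5,6,7} D(X)={4,6,7}: no change
So after constraint 1: D(Z) = {3,4,5,6,7}

Answer: {3,4,5,6,7}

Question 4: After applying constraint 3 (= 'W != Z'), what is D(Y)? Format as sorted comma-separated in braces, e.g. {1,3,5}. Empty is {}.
Constraint 1 (Z != X) on D(Z)={3,4,5,6,7} D(X)={4,6,7}: no change
Constraint 2 (Y != X) on D(Y)={3,4,5,6,7} D(X)={4,6,7}: no change
Constraint 3 (W != Z) on D(W)={3,4,5,6} D(Z)={3,4,5,6,7}: no change
So after constraint 3: D(Y) = {3,4,5,6,7}

Answer: {3,4,5,6,7}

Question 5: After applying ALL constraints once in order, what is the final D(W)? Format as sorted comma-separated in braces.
Constraint 1 (Z != X) on D(Z)={3,4,5,6,7} D(X)={4,6,7}: no change
Constraint 2 (Y != X) on D(Y)={3,4,5,6,7} D(X)={4,6,7}: no change
Constraint 3 (W != Z) on D(W)={3,4,5,6} D(Z)={3,4,5,6,7}: no change
So after all 3 constraints: D(W) = {3,4,5,6}

Answer: {3,4,5,6}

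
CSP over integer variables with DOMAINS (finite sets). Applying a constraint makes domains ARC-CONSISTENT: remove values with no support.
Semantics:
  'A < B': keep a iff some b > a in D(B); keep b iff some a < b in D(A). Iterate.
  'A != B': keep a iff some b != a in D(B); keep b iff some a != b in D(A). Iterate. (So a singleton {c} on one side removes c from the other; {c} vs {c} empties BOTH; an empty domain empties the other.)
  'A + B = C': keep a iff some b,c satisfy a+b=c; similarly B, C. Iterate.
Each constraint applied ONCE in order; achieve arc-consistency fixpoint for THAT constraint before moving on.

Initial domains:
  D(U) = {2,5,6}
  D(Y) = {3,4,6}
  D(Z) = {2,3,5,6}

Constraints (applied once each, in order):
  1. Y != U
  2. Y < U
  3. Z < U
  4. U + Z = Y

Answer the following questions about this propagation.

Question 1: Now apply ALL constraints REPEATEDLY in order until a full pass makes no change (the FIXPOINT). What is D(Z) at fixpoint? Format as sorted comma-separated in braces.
pass 0 (initial): D(Z)={2,3,5,6}
pass 1: U {2,5,6}->{}; Y {3,4,6}->{}; Z {2,3,5,6}->{}
pass 2: no change
Fixpoint after 2 passes: D(Z) = {}

Answer: {}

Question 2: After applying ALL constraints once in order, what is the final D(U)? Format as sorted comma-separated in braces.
Answer: {}

Derivation:
Constraint 1 (Y != U) on D(Y)={3,4,6} D(U)={2,5,6}: no change
Constraint 2 (Y < U) on D(Y)={3,4,6} D(U)={2,5,6}: Y {3,4,6}->{3,4}; U {2,5,6}->{5,6}
Constraint 3 (Z < U) on D(Z)={2,3,5,6} D(U)={5,6}: Z {2,3,5,6}->{2,3,5}
Constraint 4 (U + Z = Y) on D(U)={5,6} D(Z)={2,3,5} D(Y)={3,4}: U {5,6}->{}; Z {2,3,5}->{}; Y {3,4}->{}
So after all 4 constraints: D(U) = {}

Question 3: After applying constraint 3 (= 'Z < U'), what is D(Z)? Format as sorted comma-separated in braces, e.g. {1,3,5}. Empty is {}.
Answer: {2,3,5}

Derivation:
Constraint 1 (Y != U) on D(Y)={3,4,6} D(U)={2,5,6}: no change
Constraint 2 (Y < U) on D(Y)={3,4,6} D(U)={2,5,6}: Y {3,4,6}->{3,4}; U {2,5,6}->{5,6}
Constraint 3 (Z < U) on D(Z)={2,3,5,6} D(U)={5,6}: Z {2,3,5,6}->{2,3,5}
So after constraint 3: D(Z) = {2,3,5}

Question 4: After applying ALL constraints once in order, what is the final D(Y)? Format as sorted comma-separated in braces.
Constraint 1 (Y != U) on D(Y)={3,4,6} D(U)={2,5,6}: no change
Constraint 2 (Y < U) on D(Y)={3,4,6} D(U)={2,5,6}: Y {3,4,6}->{3,4}; U {2,5,6}->{5,6}
Constraint 3 (Z < U) on D(Z)={2,3,5,6} D(U)={5,6}: Z {2,3,5,6}->{2,3,5}
Constraint 4 (U + Z = Y) on D(U)={5,6} D(Z)={2,3,5} D(Y)={3,4}: U {5,6}->{}; Z {2,3,5}->{}; Y {3,4}->{}
So after all 4 constraints: D(Y) = {}

Answer: {}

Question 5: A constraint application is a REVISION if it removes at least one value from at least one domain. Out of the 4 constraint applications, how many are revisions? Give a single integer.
Constraint 1 (Y != U) on D(Y)={3,4,6} D(U)={2,5,6}: no change => not a revision
Constraint 2 (Y < U) on D(Y)={3,4,6} D(U)={2,5,6}: Y {3,4,6}->{3,4}; U {2,5,6}->{5,6} => REVISION
Constraint 3 (Z < U) on D(Z)={2,3,5,6} D(U)={5,6}: Z {2,3,5,6}->{2,3,5} => REVISION
Constraint 4 (U + Z = Y) on D(U)={5,6} D(Z)={2,3,5} D(Y)={3,4}: U {5,6}->{}; Z {2,3,5}->{}; Y {3,4}->{} => REVISION
Total revisions = 3

Answer: 3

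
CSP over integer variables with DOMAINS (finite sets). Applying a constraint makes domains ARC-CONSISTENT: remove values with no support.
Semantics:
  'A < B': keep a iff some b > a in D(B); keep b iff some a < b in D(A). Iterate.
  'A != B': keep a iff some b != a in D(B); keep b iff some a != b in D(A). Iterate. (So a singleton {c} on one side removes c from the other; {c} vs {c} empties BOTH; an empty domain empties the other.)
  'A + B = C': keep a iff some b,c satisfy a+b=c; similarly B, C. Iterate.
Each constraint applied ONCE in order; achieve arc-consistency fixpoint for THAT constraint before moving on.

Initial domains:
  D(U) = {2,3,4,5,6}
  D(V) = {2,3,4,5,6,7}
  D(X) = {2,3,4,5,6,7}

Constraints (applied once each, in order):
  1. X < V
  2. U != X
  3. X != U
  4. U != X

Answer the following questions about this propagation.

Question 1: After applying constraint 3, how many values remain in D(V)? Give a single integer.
Answer: 5

Derivation:
Constraint 1 (X < V) on D(X)={2,3,4,5,6,7} D(V)={2,3,4,5,6,7}: X {2,3,4,5,6,7}->{2,3,4,5,6}; V {2,3,4,5,6,7}->{3,4,5,6,7}
Constraint 2 (U != X) on D(U)={2,3,4,5,6} D(X)={2,3,4,5,6}: no change
Constraint 3 (X != U) on D(X)={2,3,4,5,6} D(U)={2,3,4,5,6}: no change
So after constraint 3: D(V)={3,4,5,6,7}, size = 5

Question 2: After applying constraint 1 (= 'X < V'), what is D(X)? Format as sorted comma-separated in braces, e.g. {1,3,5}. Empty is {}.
Answer: {2,3,4,5,6}

Derivation:
Constraint 1 (X < V) on D(X)={2,3,4,5,6,7} D(V)={2,3,4,5,6,7}: X {2,3,4,5,6,7}->{2,3,4,5,6}; V {2,3,4,5,6,7}->{3,4,5,6,7}
So after constraint 1: D(X) = {2,3,4,5,6}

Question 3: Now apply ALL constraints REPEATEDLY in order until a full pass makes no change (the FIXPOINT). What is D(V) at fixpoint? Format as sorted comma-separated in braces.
Answer: {3,4,5,6,7}

Derivation:
pass 0 (initial): D(V)={2,3,4,5,6,7}
pass 1: V {2,3,4,5,6,7}->{3,4,5,6,7}; X {2,3,4,5,6,7}->{2,3,4,5,6}
pass 2: no change
Fixpoint after 2 passes: D(V) = {3,4,5,6,7}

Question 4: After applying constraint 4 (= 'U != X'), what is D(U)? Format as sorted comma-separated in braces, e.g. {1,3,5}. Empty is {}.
Answer: {2,3,4,5,6}

Derivation:
Constraint 1 (X < V) on D(X)={2,3,4,5,6,7} D(V)={2,3,4,5,6,7}: X {2,3,4,5,6,7}->{2,3,4,5,6}; V {2,3,4,5,6,7}->{3,4,5,6,7}
Constraint 2 (U != X) on D(U)={2,3,4,5,6} D(X)={2,3,4,5,6}: no change
Constraint 3 (X != U) on D(X)={2,3,4,5,6} D(U)={2,3,4,5,6}: no change
Constraint 4 (U != X) on D(U)={2,3,4,5,6} D(X)={2,3,4,5,6}: no change
So after constraint 4: D(U) = {2,3,4,5,6}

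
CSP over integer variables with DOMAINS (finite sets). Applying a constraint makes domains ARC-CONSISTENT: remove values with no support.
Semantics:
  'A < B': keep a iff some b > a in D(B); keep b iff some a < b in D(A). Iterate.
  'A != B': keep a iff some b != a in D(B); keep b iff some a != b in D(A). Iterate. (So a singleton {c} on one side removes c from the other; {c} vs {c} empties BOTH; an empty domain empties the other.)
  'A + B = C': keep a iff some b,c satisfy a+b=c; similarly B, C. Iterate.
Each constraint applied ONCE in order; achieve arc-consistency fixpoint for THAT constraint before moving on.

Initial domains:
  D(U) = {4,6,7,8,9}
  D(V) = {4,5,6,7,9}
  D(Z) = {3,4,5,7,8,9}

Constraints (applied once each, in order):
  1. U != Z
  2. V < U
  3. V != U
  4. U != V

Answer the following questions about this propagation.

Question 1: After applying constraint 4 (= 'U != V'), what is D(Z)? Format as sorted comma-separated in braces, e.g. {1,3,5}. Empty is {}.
Answer: {3,4,5,7,8,9}

Derivation:
Constraint 1 (U != Z) on D(U)={4,6,7,8,9} D(Z)={3,4,5,7,8,9}: no change
Constraint 2 (V < U) on D(V)={4,5,6,7,9} D(U)={4,6,7,8,9}: V {4,5,6,7,9}->{4,5,6,7}; U {4,6,7,8,9}->{6,7,8,9}
Constraint 3 (V != U) on D(V)={4,5,6,7} D(U)={6,7,8,9}: no change
Constraint 4 (U != V) on D(U)={6,7,8,9} D(V)={4,5,6,7}: no change
So after constraint 4: D(Z) = {3,4,5,7,8,9}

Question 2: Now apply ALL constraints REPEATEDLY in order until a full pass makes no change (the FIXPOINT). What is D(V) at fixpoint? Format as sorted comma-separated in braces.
pass 0 (initial): D(V)={4,5,6,7,9}
pass 1: U {4,6,7,8,9}->{6,7,8,9}; V {4,5,6,7,9}->{4,5,6,7}
pass 2: no change
Fixpoint after 2 passes: D(V) = {4,5,6,7}

Answer: {4,5,6,7}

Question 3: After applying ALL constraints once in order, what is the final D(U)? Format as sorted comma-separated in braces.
Constraint 1 (U != Z) on D(U)={4,6,7,8,9} D(Z)={3,4,5,7,8,9}: no change
Constraint 2 (V < U) on D(V)={4,5,6,7,9} D(U)={4,6,7,8,9}: V {4,5,6,7,9}->{4,5,6,7}; U {4,6,7,8,9}->{6,7,8,9}
Constraint 3 (V != U) on D(V)={4,5,6,7} D(U)={6,7,8,9}: no change
Constraint 4 (U != V) on D(U)={6,7,8,9} D(V)={4,5,6,7}: no change
So after all 4 constraints: D(U) = {6,7,8,9}

Answer: {6,7,8,9}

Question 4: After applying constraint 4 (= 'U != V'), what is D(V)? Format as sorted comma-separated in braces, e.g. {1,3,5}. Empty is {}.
Answer: {4,5,6,7}

Derivation:
Constraint 1 (U != Z) on D(U)={4,6,7,8,9} D(Z)={3,4,5,7,8,9}: no change
Constraint 2 (V < U) on D(V)={4,5,6,7,9} D(U)={4,6,7,8,9}: V {4,5,6,7,9}->{4,5,6,7}; U {4,6,7,8,9}->{6,7,8,9}
Constraint 3 (V != U) on D(V)={4,5,6,7} D(U)={6,7,8,9}: no change
Constraint 4 (U != V) on D(U)={6,7,8,9} D(V)={4,5,6,7}: no change
So after constraint 4: D(V) = {4,5,6,7}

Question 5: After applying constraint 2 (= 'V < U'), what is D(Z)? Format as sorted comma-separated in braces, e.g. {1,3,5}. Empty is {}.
Answer: {3,4,5,7,8,9}

Derivation:
Constraint 1 (U != Z) on D(U)={4,6,7,8,9} D(Z)={3,4,5,7,8,9}: no change
Constraint 2 (V < U) on D(V)={4,5,6,7,9} D(U)={4,6,7,8,9}: V {4,5,6,7,9}->{4,5,6,7}; U {4,6,7,8,9}->{6,7,8,9}
So after constraint 2: D(Z) = {3,4,5,7,8,9}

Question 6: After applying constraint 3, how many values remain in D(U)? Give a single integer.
Answer: 4

Derivation:
Constraint 1 (U != Z) on D(U)={4,6,7,8,9} D(Z)={3,4,5,7,8,9}: no change
Constraint 2 (V < U) on D(V)={4,5,6,7,9} D(U)={4,6,7,8,9}: V {4,5,6,7,9}->{4,5,6,7}; U {4,6,7,8,9}->{6,7,8,9}
Constraint 3 (V != U) on D(V)={4,5,6,7} D(U)={6,7,8,9}: no change
So after constraint 3: D(U)={6,7,8,9}, size = 4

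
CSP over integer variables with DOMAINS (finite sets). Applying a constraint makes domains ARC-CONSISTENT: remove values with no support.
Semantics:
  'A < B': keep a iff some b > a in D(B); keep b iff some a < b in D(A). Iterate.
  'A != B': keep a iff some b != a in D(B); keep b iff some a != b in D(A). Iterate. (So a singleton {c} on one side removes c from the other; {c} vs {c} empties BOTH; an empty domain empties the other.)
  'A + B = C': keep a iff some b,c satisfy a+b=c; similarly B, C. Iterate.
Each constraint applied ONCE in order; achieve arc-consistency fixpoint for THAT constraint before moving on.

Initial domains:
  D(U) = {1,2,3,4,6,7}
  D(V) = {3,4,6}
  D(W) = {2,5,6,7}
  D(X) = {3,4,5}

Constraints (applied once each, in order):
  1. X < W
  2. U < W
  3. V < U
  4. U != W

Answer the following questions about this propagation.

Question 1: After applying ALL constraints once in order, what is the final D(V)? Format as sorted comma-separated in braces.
Constraint 1 (X < W) on D(X)={3,4,5} D(W)={2,5,6,7}: W {2,5,6,7}->{5,6,7}
Constraint 2 (U < W) on D(U)={1,2,3,4,6,7} D(W)={5,6,7}: U {1,2,3,4,6,7}->{1,2,3,4,6}
Constraint 3 (V < U) on D(V)={3,4,6} D(U)={1,2,3,4,6}: V {3,4,6}->{3,4}; U {1,2,3,4,6}->{4,6}
Constraint 4 (U != W) on D(U)={4,6} D(W)={5,6,7}: no change
So after all 4 constraints: D(V) = {3,4}

Answer: {3,4}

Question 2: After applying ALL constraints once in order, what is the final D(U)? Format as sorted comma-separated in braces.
Constraint 1 (X < W) on D(X)={3,4,5} D(W)={2,5,6,7}: W {2,5,6,7}->{5,6,7}
Constraint 2 (U < W) on D(U)={1,2,3,4,6,7} D(W)={5,6,7}: U {1,2,3,4,6,7}->{1,2,3,4,6}
Constraint 3 (V < U) on D(V)={3,4,6} D(U)={1,2,3,4,6}: V {3,4,6}->{3,4}; U {1,2,3,4,6}->{4,6}
Constraint 4 (U != W) on D(U)={4,6} D(W)={5,6,7}: no change
So after all 4 constraints: D(U) = {4,6}

Answer: {4,6}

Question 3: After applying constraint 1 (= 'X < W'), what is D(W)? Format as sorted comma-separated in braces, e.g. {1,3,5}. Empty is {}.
Constraint 1 (X < W) on D(X)={3,4,5} D(W)={2,5,6,7}: W {2,5,6,7}->{5,6,7}
So after constraint 1: D(W) = {5,6,7}

Answer: {5,6,7}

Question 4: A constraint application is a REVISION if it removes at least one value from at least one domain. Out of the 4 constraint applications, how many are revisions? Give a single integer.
Constraint 1 (X < W) on D(X)={3,4,5} D(W)={2,5,6,7}: W {2,5,6,7}->{5,6,7} => REVISION
Constraint 2 (U < W) on D(U)={1,2,3,4,6,7} D(W)={5,6,7}: U {1,2,3,4,6,7}->{1,2,3,4,6} => REVISION
Constraint 3 (V < U) on D(V)={3,4,6} D(U)={1,2,3,4,6}: V {3,4,6}->{3,4}; U {1,2,3,4,6}->{4,6} => REVISION
Constraint 4 (U != W) on D(U)={4,6} D(W)={5,6,7}: no change => not a revision
Total revisions = 3

Answer: 3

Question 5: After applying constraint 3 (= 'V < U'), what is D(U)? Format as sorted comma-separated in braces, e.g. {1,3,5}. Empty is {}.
Constraint 1 (X < W) on D(X)={3,4,5} D(W)={2,5,6,7}: W {2,5,6,7}->{5,6,7}
Constraint 2 (U < W) on D(U)={1,2,3,4,6,7} D(W)={5,6,7}: U {1,2,3,4,6,7}->{1,2,3,4,6}
Constraint 3 (V < U) on D(V)={3,4,6} D(U)={1,2,3,4,6}: V {3,4,6}->{3,4}; U {1,2,3,4,6}->{4,6}
So after constraint 3: D(U) = {4,6}

Answer: {4,6}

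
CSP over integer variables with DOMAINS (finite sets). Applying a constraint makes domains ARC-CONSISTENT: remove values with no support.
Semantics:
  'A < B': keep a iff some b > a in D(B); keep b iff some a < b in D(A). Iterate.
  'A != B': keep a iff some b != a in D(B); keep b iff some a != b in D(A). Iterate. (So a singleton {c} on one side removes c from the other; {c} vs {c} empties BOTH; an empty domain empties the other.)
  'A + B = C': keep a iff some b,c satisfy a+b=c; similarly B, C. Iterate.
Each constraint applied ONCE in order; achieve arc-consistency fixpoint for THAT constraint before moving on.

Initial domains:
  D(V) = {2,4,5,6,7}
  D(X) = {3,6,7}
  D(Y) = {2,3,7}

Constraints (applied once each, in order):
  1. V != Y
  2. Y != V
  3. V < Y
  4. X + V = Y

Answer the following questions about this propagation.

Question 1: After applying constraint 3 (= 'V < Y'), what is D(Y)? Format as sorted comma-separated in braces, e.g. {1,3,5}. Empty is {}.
Answer: {3,7}

Derivation:
Constraint 1 (V != Y) on D(V)={2,4,5,6,7} D(Y)={2,3,7}: no change
Constraint 2 (Y != V) on D(Y)={2,3,7} D(V)={2,4,5,6,7}: no change
Constraint 3 (V < Y) on D(V)={2,4,5,6,7} D(Y)={2,3,7}: V {2,4,5,6,7}->{2,4,5,6}; Y {2,3,7}->{3,7}
So after constraint 3: D(Y) = {3,7}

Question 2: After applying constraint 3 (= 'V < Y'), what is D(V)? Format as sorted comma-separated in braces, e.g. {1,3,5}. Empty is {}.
Answer: {2,4,5,6}

Derivation:
Constraint 1 (V != Y) on D(V)={2,4,5,6,7} D(Y)={2,3,7}: no change
Constraint 2 (Y != V) on D(Y)={2,3,7} D(V)={2,4,5,6,7}: no change
Constraint 3 (V < Y) on D(V)={2,4,5,6,7} D(Y)={2,3,7}: V {2,4,5,6,7}->{2,4,5,6}; Y {2,3,7}->{3,7}
So after constraint 3: D(V) = {2,4,5,6}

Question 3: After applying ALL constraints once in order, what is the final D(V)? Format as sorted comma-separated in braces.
Constraint 1 (V != Y) on D(V)={2,4,5,6,7} D(Y)={2,3,7}: no change
Constraint 2 (Y != V) on D(Y)={2,3,7} D(V)={2,4,5,6,7}: no change
Constraint 3 (V < Y) on D(V)={2,4,5,6,7} D(Y)={2,3,7}: V {2,4,5,6,7}->{2,4,5,6}; Y {2,3,7}->{3,7}
Constraint 4 (X + V = Y) on D(X)={3,6,7} D(V)={2,4,5,6} D(Y)={3,7}: X {3,6,7}->{3}; V {2,4,5,6}->{4}; Y {3,7}->{7}
So after all 4 constraints: D(V) = {4}

Answer: {4}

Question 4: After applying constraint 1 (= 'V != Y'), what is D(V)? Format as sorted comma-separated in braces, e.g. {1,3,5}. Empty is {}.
Answer: {2,4,5,6,7}

Derivation:
Constraint 1 (V != Y) on D(V)={2,4,5,6,7} D(Y)={2,3,7}: no change
So after constraint 1: D(V) = {2,4,5,6,7}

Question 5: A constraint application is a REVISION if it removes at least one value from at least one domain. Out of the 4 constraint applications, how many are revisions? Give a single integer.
Answer: 2

Derivation:
Constraint 1 (V != Y) on D(V)={2,4,5,6,7} D(Y)={2,3,7}: no change => not a revision
Constraint 2 (Y != V) on D(Y)={2,3,7} D(V)={2,4,5,6,7}: no change => not a revision
Constraint 3 (V < Y) on D(V)={2,4,5,6,7} D(Y)={2,3,7}: V {2,4,5,6,7}->{2,4,5,6}; Y {2,3,7}->{3,7} => REVISION
Constraint 4 (X + V = Y) on D(X)={3,6,7} D(V)={2,4,5,6} D(Y)={3,7}: X {3,6,7}->{3}; V {2,4,5,6}->{4}; Y {3,7}->{7} => REVISION
Total revisions = 2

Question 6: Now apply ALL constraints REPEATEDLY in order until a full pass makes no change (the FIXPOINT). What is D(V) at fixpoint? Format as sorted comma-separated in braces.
pass 0 (initial): D(V)={2,4,5,6,7}
pass 1: V {2,4,5,6,7}->{4}; X {3,6,7}->{3}; Y {2,3,7}->{7}
pass 2: no change
Fixpoint after 2 passes: D(V) = {4}

Answer: {4}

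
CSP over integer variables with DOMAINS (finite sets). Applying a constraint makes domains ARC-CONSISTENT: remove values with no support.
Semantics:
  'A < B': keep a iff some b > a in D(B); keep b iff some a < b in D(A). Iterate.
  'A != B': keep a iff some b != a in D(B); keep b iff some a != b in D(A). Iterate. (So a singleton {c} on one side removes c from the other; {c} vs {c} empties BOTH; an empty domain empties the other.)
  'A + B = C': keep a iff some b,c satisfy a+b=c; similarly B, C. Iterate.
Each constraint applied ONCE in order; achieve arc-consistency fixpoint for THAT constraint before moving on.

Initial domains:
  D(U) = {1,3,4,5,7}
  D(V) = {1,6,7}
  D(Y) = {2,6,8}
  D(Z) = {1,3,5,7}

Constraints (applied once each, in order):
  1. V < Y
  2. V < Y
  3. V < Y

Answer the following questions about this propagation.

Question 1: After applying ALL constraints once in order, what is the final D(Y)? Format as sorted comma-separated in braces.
Constraint 1 (V < Y) on D(V)={1,6,7} D(Y)={2,6,8}: no change
Constraint 2 (V < Y) on D(V)={1,6,7} D(Y)={2,6,8}: no change
Constraint 3 (V < Y) on D(V)={1,6,7} D(Y)={2,6,8}: no change
So after all 3 constraints: D(Y) = {2,6,8}

Answer: {2,6,8}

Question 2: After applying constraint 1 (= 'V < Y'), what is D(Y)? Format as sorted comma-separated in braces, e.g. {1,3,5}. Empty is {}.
Answer: {2,6,8}

Derivation:
Constraint 1 (V < Y) on D(V)={1,6,7} D(Y)={2,6,8}: no change
So after constraint 1: D(Y) = {2,6,8}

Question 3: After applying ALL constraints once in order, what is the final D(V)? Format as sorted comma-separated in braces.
Answer: {1,6,7}

Derivation:
Constraint 1 (V < Y) on D(V)={1,6,7} D(Y)={2,6,8}: no change
Constraint 2 (V < Y) on D(V)={1,6,7} D(Y)={2,6,8}: no change
Constraint 3 (V < Y) on D(V)={1,6,7} D(Y)={2,6,8}: no change
So after all 3 constraints: D(V) = {1,6,7}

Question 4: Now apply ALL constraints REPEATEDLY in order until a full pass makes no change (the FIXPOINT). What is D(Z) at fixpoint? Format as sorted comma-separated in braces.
pass 0 (initial): D(Z)={1,3,5,7}
pass 1: no change
Fixpoint after 1 passes: D(Z) = {1,3,5,7}

Answer: {1,3,5,7}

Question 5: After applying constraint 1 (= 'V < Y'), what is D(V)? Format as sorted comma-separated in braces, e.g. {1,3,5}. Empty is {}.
Constraint 1 (V < Y) on D(V)={1,6,7} D(Y)={2,6,8}: no change
So after constraint 1: D(V) = {1,6,7}

Answer: {1,6,7}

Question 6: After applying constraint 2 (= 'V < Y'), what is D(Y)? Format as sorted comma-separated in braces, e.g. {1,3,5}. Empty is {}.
Answer: {2,6,8}

Derivation:
Constraint 1 (V < Y) on D(V)={1,6,7} D(Y)={2,6,8}: no change
Constraint 2 (V < Y) on D(V)={1,6,7} D(Y)={2,6,8}: no change
So after constraint 2: D(Y) = {2,6,8}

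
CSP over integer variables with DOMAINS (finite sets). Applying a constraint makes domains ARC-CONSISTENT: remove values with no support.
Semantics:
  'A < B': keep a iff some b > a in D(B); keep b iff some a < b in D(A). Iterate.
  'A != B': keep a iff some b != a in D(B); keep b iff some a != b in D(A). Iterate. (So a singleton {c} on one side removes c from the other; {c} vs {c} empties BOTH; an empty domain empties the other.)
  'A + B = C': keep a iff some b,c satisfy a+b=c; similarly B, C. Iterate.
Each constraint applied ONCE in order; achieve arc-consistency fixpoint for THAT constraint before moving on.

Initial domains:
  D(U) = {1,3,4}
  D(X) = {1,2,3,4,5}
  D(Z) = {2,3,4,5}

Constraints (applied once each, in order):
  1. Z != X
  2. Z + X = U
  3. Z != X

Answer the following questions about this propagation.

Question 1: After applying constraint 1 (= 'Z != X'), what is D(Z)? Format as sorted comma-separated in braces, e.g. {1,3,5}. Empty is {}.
Constraint 1 (Z != X) on D(Z)={2,3,4,5} D(X)={1,2,3,4,5}: no change
So after constraint 1: D(Z) = {2,3,4,5}

Answer: {2,3,4,5}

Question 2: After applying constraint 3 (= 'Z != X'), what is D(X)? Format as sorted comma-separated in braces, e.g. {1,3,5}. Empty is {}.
Constraint 1 (Z != X) on D(Z)={2,3,4,5} D(X)={1,2,3,4,5}: no change
Constraint 2 (Z + X = U) on D(Z)={2,3,4,5} D(X)={1,2,3,4,5} D(U)={1,3,4}: Z {2,3,4,5}->{2,3}; X {1,2,3,4,5}->{1,2}; U {1,3,4}->{3,4}
Constraint 3 (Z != X) on D(Z)={2,3} D(X)={1,2}: no change
So after constraint 3: D(X) = {1,2}

Answer: {1,2}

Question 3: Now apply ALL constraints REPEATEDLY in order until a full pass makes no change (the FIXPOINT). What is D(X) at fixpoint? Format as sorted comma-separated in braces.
pass 0 (initial): D(X)={1,2,3,4,5}
pass 1: U {1,3,4}->{3,4}; X {1,2,3,4,5}->{1,2}; Z {2,3,4,5}->{2,3}
pass 2: no change
Fixpoint after 2 passes: D(X) = {1,2}

Answer: {1,2}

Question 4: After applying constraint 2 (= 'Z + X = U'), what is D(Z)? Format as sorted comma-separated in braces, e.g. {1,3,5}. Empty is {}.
Constraint 1 (Z != X) on D(Z)={2,3,4,5} D(X)={1,2,3,4,5}: no change
Constraint 2 (Z + X = U) on D(Z)={2,3,4,5} D(X)={1,2,3,4,5} D(U)={1,3,4}: Z {2,3,4,5}->{2,3}; X {1,2,3,4,5}->{1,2}; U {1,3,4}->{3,4}
So after constraint 2: D(Z) = {2,3}

Answer: {2,3}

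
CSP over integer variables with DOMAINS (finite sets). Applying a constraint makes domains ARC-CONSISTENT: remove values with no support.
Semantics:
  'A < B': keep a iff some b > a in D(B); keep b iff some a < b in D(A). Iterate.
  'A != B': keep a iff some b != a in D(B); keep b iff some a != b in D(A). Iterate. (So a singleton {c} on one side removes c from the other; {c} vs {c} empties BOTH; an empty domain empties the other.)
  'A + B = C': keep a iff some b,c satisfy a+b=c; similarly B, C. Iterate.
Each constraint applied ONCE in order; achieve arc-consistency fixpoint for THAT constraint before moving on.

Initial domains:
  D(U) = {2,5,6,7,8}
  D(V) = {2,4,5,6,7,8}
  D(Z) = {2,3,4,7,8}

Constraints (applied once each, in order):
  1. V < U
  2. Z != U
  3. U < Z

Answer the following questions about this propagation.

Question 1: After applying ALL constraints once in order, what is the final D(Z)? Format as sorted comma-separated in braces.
Constraint 1 (V < U) on D(V)={2,4,5,6,7,8} D(U)={2,5,6,7,8}: V {2,4,5,6,7,8}->{2,4,5,6,7}; U {2,5,6,7,8}->{5,6,7,8}
Constraint 2 (Z != U) on D(Z)={2,3,4,7,8} D(U)={5,6,7,8}: no change
Constraint 3 (U < Z) on D(U)={5,6,7,8} D(Z)={2,3,4,7,8}: U {5,6,7,8}->{5,6,7}; Z {2,3,4,7,8}->{7,8}
So after all 3 constraints: D(Z) = {7,8}

Answer: {7,8}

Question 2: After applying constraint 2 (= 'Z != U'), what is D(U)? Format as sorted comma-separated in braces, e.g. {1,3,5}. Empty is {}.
Constraint 1 (V < U) on D(V)={2,4,5,6,7,8} D(U)={2,5,6,7,8}: V {2,4,5,6,7,8}->{2,4,5,6,7}; U {2,5,6,7,8}->{5,6,7,8}
Constraint 2 (Z != U) on D(Z)={2,3,4,7,8} D(U)={5,6,7,8}: no change
So after constraint 2: D(U) = {5,6,7,8}

Answer: {5,6,7,8}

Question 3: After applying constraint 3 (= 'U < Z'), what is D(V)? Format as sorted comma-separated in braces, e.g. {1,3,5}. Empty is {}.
Answer: {2,4,5,6,7}

Derivation:
Constraint 1 (V < U) on D(V)={2,4,5,6,7,8} D(U)={2,5,6,7,8}: V {2,4,5,6,7,8}->{2,4,5,6,7}; U {2,5,6,7,8}->{5,6,7,8}
Constraint 2 (Z != U) on D(Z)={2,3,4,7,8} D(U)={5,6,7,8}: no change
Constraint 3 (U < Z) on D(U)={5,6,7,8} D(Z)={2,3,4,7,8}: U {5,6,7,8}->{5,6,7}; Z {2,3,4,7,8}->{7,8}
So after constraint 3: D(V) = {2,4,5,6,7}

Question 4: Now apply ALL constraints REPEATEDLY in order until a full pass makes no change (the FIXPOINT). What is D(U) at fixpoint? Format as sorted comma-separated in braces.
Answer: {5,6,7}

Derivation:
pass 0 (initial): D(U)={2,5,6,7,8}
pass 1: U {2,5,6,7,8}->{5,6,7}; V {2,4,5,6,7,8}->{2,4,5,6,7}; Z {2,3,4,7,8}->{7,8}
pass 2: V {2,4,5,6,7}->{2,4,5,6}
pass 3: no change
Fixpoint after 3 passes: D(U) = {5,6,7}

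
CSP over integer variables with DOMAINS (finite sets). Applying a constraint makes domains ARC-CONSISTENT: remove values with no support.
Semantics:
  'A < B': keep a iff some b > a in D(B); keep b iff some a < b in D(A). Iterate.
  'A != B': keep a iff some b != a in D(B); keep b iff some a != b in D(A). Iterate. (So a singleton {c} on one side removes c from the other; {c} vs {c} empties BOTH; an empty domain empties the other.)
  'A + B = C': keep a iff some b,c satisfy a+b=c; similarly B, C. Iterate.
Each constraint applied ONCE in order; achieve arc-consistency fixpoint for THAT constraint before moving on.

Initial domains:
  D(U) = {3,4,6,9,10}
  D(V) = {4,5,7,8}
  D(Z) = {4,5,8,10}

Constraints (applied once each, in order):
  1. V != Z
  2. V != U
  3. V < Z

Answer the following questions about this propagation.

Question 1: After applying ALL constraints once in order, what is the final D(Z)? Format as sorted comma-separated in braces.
Answer: {5,8,10}

Derivation:
Constraint 1 (V != Z) on D(V)={4,5,7,8} D(Z)={4,5,8,10}: no change
Constraint 2 (V != U) on D(V)={4,5,7,8} D(U)={3,4,6,9,10}: no change
Constraint 3 (V < Z) on D(V)={4,5,7,8} D(Z)={4,5,8,10}: Z {4,5,8,10}->{5,8,10}
So after all 3 constraints: D(Z) = {5,8,10}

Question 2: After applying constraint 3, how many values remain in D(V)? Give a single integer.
Answer: 4

Derivation:
Constraint 1 (V != Z) on D(V)={4,5,7,8} D(Z)={4,5,8,10}: no change
Constraint 2 (V != U) on D(V)={4,5,7,8} D(U)={3,4,6,9,10}: no change
Constraint 3 (V < Z) on D(V)={4,5,7,8} D(Z)={4,5,8,10}: Z {4,5,8,10}->{5,8,10}
So after constraint 3: D(V)={4,5,7,8}, size = 4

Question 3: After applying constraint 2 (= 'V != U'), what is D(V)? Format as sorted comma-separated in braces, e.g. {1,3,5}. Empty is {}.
Answer: {4,5,7,8}

Derivation:
Constraint 1 (V != Z) on D(V)={4,5,7,8} D(Z)={4,5,8,10}: no change
Constraint 2 (V != U) on D(V)={4,5,7,8} D(U)={3,4,6,9,10}: no change
So after constraint 2: D(V) = {4,5,7,8}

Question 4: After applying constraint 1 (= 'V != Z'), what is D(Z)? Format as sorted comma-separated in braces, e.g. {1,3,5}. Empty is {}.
Answer: {4,5,8,10}

Derivation:
Constraint 1 (V != Z) on D(V)={4,5,7,8} D(Z)={4,5,8,10}: no change
So after constraint 1: D(Z) = {4,5,8,10}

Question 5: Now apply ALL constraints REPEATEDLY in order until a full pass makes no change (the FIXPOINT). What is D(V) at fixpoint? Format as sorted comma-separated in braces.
pass 0 (initial): D(V)={4,5,7,8}
pass 1: Z {4,5,8,10}->{5,8,10}
pass 2: no change
Fixpoint after 2 passes: D(V) = {4,5,7,8}

Answer: {4,5,7,8}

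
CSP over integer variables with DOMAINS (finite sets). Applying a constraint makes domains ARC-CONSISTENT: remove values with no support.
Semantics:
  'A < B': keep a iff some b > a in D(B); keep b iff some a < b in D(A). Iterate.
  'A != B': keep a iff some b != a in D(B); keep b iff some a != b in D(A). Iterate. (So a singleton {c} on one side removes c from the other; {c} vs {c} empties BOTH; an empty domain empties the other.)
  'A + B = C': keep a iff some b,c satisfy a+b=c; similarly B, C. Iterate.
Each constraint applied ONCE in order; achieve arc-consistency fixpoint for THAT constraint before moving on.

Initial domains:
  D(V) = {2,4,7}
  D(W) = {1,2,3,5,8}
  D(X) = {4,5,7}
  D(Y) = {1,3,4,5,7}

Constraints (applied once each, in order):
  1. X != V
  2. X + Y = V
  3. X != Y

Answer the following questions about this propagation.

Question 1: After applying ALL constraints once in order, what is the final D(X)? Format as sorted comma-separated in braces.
Constraint 1 (X != V) on D(X)={4,5,7} D(V)={2,4,7}: no change
Constraint 2 (X + Y = V) on D(X)={4,5,7} D(Y)={1,3,4,5,7} D(V)={2,4,7}: X {4,5,7}->{4}; Y {1,3,4,5,7}->{3}; V {2,4,7}->{7}
Constraint 3 (X != Y) on D(X)={4} D(Y)={3}: no change
So after all 3 constraints: D(X) = {4}

Answer: {4}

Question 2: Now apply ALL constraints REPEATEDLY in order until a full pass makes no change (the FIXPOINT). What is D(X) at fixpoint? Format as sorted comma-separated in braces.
pass 0 (initial): D(X)={4,5,7}
pass 1: V {2,4,7}->{7}; X {4,5,7}->{4}; Y {1,3,4,5,7}->{3}
pass 2: no change
Fixpoint after 2 passes: D(X) = {4}

Answer: {4}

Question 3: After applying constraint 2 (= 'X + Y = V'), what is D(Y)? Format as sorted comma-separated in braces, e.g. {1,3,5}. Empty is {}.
Constraint 1 (X != V) on D(X)={4,5,7} D(V)={2,4,7}: no change
Constraint 2 (X + Y = V) on D(X)={4,5,7} D(Y)={1,3,4,5,7} D(V)={2,4,7}: X {4,5,7}->{4}; Y {1,3,4,5,7}->{3}; V {2,4,7}->{7}
So after constraint 2: D(Y) = {3}

Answer: {3}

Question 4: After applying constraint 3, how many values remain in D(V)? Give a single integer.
Constraint 1 (X != V) on D(X)={4,5,7} D(V)={2,4,7}: no change
Constraint 2 (X + Y = V) on D(X)={4,5,7} D(Y)={1,3,4,5,7} D(V)={2,4,7}: X {4,5,7}->{4}; Y {1,3,4,5,7}->{3}; V {2,4,7}->{7}
Constraint 3 (X != Y) on D(X)={4} D(Y)={3}: no change
So after constraint 3: D(V)={7}, size = 1

Answer: 1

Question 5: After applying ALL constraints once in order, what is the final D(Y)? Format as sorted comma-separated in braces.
Constraint 1 (X != V) on D(X)={4,5,7} D(V)={2,4,7}: no change
Constraint 2 (X + Y = V) on D(X)={4,5,7} D(Y)={1,3,4,5,7} D(V)={2,4,7}: X {4,5,7}->{4}; Y {1,3,4,5,7}->{3}; V {2,4,7}->{7}
Constraint 3 (X != Y) on D(X)={4} D(Y)={3}: no change
So after all 3 constraints: D(Y) = {3}

Answer: {3}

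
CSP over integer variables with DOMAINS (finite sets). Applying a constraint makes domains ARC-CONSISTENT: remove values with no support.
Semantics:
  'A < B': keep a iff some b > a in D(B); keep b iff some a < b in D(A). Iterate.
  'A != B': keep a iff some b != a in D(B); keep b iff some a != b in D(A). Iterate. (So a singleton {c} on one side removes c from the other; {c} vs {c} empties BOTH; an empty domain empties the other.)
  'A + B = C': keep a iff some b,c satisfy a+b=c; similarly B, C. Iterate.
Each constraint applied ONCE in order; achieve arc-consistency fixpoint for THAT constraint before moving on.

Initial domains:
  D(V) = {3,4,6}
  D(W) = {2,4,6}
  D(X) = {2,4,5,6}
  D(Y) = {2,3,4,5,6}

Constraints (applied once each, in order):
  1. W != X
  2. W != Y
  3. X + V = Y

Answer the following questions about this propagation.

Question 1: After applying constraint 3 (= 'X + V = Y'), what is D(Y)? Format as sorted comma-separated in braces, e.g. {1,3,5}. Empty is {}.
Constraint 1 (W != X) on D(W)={2,4,6} D(X)={2,4,5,6}: no change
Constraint 2 (W != Y) on D(W)={2,4,6} D(Y)={2,3,4,5,6}: no change
Constraint 3 (X + V = Y) on D(X)={2,4,5,6} D(V)={3,4,6} D(Y)={2,3,4,5,6}: X {2,4,5,6}->{2}; V {3,4,6}->{3,4}; Y {2,3,4,5,6}->{5,6}
So after constraint 3: D(Y) = {5,6}

Answer: {5,6}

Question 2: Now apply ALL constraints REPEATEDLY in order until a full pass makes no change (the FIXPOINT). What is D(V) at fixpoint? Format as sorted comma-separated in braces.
pass 0 (initial): D(V)={3,4,6}
pass 1: V {3,4,6}->{3,4}; X {2,4,5,6}->{2}; Y {2,3,4,5,6}->{5,6}
pass 2: W {2,4,6}->{4,6}
pass 3: no change
Fixpoint after 3 passes: D(V) = {3,4}

Answer: {3,4}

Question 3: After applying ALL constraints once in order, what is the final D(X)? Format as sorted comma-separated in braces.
Answer: {2}

Derivation:
Constraint 1 (W != X) on D(W)={2,4,6} D(X)={2,4,5,6}: no change
Constraint 2 (W != Y) on D(W)={2,4,6} D(Y)={2,3,4,5,6}: no change
Constraint 3 (X + V = Y) on D(X)={2,4,5,6} D(V)={3,4,6} D(Y)={2,3,4,5,6}: X {2,4,5,6}->{2}; V {3,4,6}->{3,4}; Y {2,3,4,5,6}->{5,6}
So after all 3 constraints: D(X) = {2}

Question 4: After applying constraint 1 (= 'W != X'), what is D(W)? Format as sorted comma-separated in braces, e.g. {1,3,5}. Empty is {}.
Answer: {2,4,6}

Derivation:
Constraint 1 (W != X) on D(W)={2,4,6} D(X)={2,4,5,6}: no change
So after constraint 1: D(W) = {2,4,6}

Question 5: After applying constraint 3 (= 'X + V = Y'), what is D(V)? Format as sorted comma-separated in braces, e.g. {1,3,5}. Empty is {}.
Constraint 1 (W != X) on D(W)={2,4,6} D(X)={2,4,5,6}: no change
Constraint 2 (W != Y) on D(W)={2,4,6} D(Y)={2,3,4,5,6}: no change
Constraint 3 (X + V = Y) on D(X)={2,4,5,6} D(V)={3,4,6} D(Y)={2,3,4,5,6}: X {2,4,5,6}->{2}; V {3,4,6}->{3,4}; Y {2,3,4,5,6}->{5,6}
So after constraint 3: D(V) = {3,4}

Answer: {3,4}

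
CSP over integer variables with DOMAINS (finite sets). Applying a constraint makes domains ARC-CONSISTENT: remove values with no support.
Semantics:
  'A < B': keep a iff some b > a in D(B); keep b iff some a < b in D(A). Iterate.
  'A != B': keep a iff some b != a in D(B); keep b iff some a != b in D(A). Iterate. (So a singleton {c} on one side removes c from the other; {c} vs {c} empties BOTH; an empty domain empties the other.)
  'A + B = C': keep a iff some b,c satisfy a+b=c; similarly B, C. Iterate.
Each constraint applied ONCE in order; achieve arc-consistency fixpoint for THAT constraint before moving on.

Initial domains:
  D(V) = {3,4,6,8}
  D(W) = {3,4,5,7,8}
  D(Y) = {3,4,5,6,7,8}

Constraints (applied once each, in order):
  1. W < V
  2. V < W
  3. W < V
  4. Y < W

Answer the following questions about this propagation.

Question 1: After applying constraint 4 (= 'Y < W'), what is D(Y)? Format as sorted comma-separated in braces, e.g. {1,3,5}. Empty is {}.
Answer: {3,4}

Derivation:
Constraint 1 (W < V) on D(W)={3,4,5,7,8} D(V)={3,4,6,8}: W {3,4,5,7,8}->{3,4,5,7}; V {3,4,6,8}->{4,6,8}
Constraint 2 (V < W) on D(V)={4,6,8} D(W)={3,4,5,7}: V {4,6,8}->{4,6}; W {3,4,5,7}->{5,7}
Constraint 3 (W < V) on D(W)={5,7} D(V)={4,6}: W {5,7}->{5}; V {4,6}->{6}
Constraint 4 (Y < W) on D(Y)={3,4,5,6,7,8} D(W)={5}: Y {3,4,5,6,7,8}->{3,4}
So after constraint 4: D(Y) = {3,4}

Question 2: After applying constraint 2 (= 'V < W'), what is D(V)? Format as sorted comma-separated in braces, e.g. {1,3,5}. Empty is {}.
Constraint 1 (W < V) on D(W)={3,4,5,7,8} D(V)={3,4,6,8}: W {3,4,5,7,8}->{3,4,5,7}; V {3,4,6,8}->{4,6,8}
Constraint 2 (V < W) on D(V)={4,6,8} D(W)={3,4,5,7}: V {4,6,8}->{4,6}; W {3,4,5,7}->{5,7}
So after constraint 2: D(V) = {4,6}

Answer: {4,6}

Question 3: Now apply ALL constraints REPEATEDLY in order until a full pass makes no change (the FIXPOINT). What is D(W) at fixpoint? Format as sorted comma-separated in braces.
Answer: {}

Derivation:
pass 0 (initial): D(W)={3,4,5,7,8}
pass 1: V {3,4,6,8}->{6}; W {3,4,5,7,8}->{5}; Y {3,4,5,6,7,8}->{3,4}
pass 2: V {6}->{}; W {5}->{}; Y {3,4}->{}
pass 3: no change
Fixpoint after 3 passes: D(W) = {}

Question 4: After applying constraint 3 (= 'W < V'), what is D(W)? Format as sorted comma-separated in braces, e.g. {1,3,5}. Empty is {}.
Constraint 1 (W < V) on D(W)={3,4,5,7,8} D(V)={3,4,6,8}: W {3,4,5,7,8}->{3,4,5,7}; V {3,4,6,8}->{4,6,8}
Constraint 2 (V < W) on D(V)={4,6,8} D(W)={3,4,5,7}: V {4,6,8}->{4,6}; W {3,4,5,7}->{5,7}
Constraint 3 (W < V) on D(W)={5,7} D(V)={4,6}: W {5,7}->{5}; V {4,6}->{6}
So after constraint 3: D(W) = {5}

Answer: {5}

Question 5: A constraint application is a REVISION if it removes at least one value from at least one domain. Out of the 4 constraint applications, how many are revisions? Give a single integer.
Constraint 1 (W < V) on D(W)={3,4,5,7,8} D(V)={3,4,6,8}: W {3,4,5,7,8}->{3,4,5,7}; V {3,4,6,8}->{4,6,8} => REVISION
Constraint 2 (V < W) on D(V)={4,6,8} D(W)={3,4,5,7}: V {4,6,8}->{4,6}; W {3,4,5,7}->{5,7} => REVISION
Constraint 3 (W < V) on D(W)={5,7} D(V)={4,6}: W {5,7}->{5}; V {4,6}->{6} => REVISION
Constraint 4 (Y < W) on D(Y)={3,4,5,6,7,8} D(W)={5}: Y {3,4,5,6,7,8}->{3,4} => REVISION
Total revisions = 4

Answer: 4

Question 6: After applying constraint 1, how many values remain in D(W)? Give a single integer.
Constraint 1 (W < V) on D(W)={3,4,5,7,8} D(V)={3,4,6,8}: W {3,4,5,7,8}->{3,4,5,7}; V {3,4,6,8}->{4,6,8}
So after constraint 1: D(W)={3,4,5,7}, size = 4

Answer: 4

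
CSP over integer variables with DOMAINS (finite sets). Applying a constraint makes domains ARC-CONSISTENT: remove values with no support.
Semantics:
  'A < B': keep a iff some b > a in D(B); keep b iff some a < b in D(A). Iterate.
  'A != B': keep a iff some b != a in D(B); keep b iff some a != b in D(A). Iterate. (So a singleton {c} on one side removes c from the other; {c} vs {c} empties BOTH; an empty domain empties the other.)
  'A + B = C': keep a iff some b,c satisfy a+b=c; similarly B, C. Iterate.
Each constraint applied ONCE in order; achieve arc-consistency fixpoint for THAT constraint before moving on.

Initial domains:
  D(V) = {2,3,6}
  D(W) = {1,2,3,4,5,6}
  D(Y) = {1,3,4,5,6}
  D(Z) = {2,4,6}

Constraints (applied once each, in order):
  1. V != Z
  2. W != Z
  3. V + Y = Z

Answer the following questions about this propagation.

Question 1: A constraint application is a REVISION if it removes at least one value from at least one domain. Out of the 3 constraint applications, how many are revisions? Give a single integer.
Constraint 1 (V != Z) on D(V)={2,3,6} D(Z)={2,4,6}: no change => not a revision
Constraint 2 (W != Z) on D(W)={1,2,3,4,5,6} D(Z)={2,4,6}: no change => not a revision
Constraint 3 (V + Y = Z) on D(V)={2,3,6} D(Y)={1,3,4,5,6} D(Z)={2,4,6}: V {2,3,6}->{2,3}; Y {1,3,4,5,6}->{1,3,4}; Z {2,4,6}->{4,6} => REVISION
Total revisions = 1

Answer: 1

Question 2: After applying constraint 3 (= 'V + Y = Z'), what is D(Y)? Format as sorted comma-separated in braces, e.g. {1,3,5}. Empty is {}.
Constraint 1 (V != Z) on D(V)={2,3,6} D(Z)={2,4,6}: no change
Constraint 2 (W != Z) on D(W)={1,2,3,4,5,6} D(Z)={2,4,6}: no change
Constraint 3 (V + Y = Z) on D(V)={2,3,6} D(Y)={1,3,4,5,6} D(Z)={2,4,6}: V {2,3,6}->{2,3}; Y {1,3,4,5,6}->{1,3,4}; Z {2,4,6}->{4,6}
So after constraint 3: D(Y) = {1,3,4}

Answer: {1,3,4}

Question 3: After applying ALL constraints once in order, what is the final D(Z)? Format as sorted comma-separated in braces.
Answer: {4,6}

Derivation:
Constraint 1 (V != Z) on D(V)={2,3,6} D(Z)={2,4,6}: no change
Constraint 2 (W != Z) on D(W)={1,2,3,4,5,6} D(Z)={2,4,6}: no change
Constraint 3 (V + Y = Z) on D(V)={2,3,6} D(Y)={1,3,4,5,6} D(Z)={2,4,6}: V {2,3,6}->{2,3}; Y {1,3,4,5,6}->{1,3,4}; Z {2,4,6}->{4,6}
So after all 3 constraints: D(Z) = {4,6}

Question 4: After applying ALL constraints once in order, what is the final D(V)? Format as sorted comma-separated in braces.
Constraint 1 (V != Z) on D(V)={2,3,6} D(Z)={2,4,6}: no change
Constraint 2 (W != Z) on D(W)={1,2,3,4,5,6} D(Z)={2,4,6}: no change
Constraint 3 (V + Y = Z) on D(V)={2,3,6} D(Y)={1,3,4,5,6} D(Z)={2,4,6}: V {2,3,6}->{2,3}; Y {1,3,4,5,6}->{1,3,4}; Z {2,4,6}->{4,6}
So after all 3 constraints: D(V) = {2,3}

Answer: {2,3}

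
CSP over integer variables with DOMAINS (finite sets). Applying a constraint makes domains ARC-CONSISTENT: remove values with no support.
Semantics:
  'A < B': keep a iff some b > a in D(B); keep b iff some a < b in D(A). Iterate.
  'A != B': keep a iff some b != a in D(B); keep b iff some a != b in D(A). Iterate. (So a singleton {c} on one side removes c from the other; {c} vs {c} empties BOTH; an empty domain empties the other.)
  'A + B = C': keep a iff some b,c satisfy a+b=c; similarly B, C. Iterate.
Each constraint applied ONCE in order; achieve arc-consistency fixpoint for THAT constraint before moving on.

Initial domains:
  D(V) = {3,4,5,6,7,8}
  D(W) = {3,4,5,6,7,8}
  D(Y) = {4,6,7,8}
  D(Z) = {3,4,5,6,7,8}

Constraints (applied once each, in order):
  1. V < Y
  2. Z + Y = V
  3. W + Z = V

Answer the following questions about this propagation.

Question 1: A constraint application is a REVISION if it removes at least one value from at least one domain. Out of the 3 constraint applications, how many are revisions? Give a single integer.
Constraint 1 (V < Y) on D(V)={3,4,5,6,7,8} D(Y)={4,6,7,8}: V {3,4,5,6,7,8}->{3,4,5,6,7} => REVISION
Constraint 2 (Z + Y = V) on D(Z)={3,4,5,6,7,8} D(Y)={4,6,7,8} D(V)={3,4,5,6,7}: Z {3,4,5,6,7,8}->{3}; Y {4,6,7,8}->{4}; V {3,4,5,6,7}->{7} => REVISION
Constraint 3 (W + Z = V) on D(W)={3,4,5,6,7,8} D(Z)={3} D(V)={7}: W {3,4,5,6,7,8}->{4} => REVISION
Total revisions = 3

Answer: 3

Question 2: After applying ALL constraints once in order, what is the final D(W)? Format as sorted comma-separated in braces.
Constraint 1 (V < Y) on D(V)={3,4,5,6,7,8} D(Y)={4,6,7,8}: V {3,4,5,6,7,8}->{3,4,5,6,7}
Constraint 2 (Z + Y = V) on D(Z)={3,4,5,6,7,8} D(Y)={4,6,7,8} D(V)={3,4,5,6,7}: Z {3,4,5,6,7,8}->{3}; Y {4,6,7,8}->{4}; V {3,4,5,6,7}->{7}
Constraint 3 (W + Z = V) on D(W)={3,4,5,6,7,8} D(Z)={3} D(V)={7}: W {3,4,5,6,7,8}->{4}
So after all 3 constraints: D(W) = {4}

Answer: {4}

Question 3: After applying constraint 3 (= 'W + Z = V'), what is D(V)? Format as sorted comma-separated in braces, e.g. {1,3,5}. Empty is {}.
Answer: {7}

Derivation:
Constraint 1 (V < Y) on D(V)={3,4,5,6,7,8} D(Y)={4,6,7,8}: V {3,4,5,6,7,8}->{3,4,5,6,7}
Constraint 2 (Z + Y = V) on D(Z)={3,4,5,6,7,8} D(Y)={4,6,7,8} D(V)={3,4,5,6,7}: Z {3,4,5,6,7,8}->{3}; Y {4,6,7,8}->{4}; V {3,4,5,6,7}->{7}
Constraint 3 (W + Z = V) on D(W)={3,4,5,6,7,8} D(Z)={3} D(V)={7}: W {3,4,5,6,7,8}->{4}
So after constraint 3: D(V) = {7}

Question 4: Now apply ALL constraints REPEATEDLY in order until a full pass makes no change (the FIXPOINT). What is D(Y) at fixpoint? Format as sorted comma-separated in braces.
Answer: {}

Derivation:
pass 0 (initial): D(Y)={4,6,7,8}
pass 1: V {3,4,5,6,7,8}->{7}; W {3,4,5,6,7,8}->{4}; Y {4,6,7,8}->{4}; Z {3,4,5,6,7,8}->{3}
pass 2: V {7}->{}; W {4}->{}; Y {4}->{}; Z {3}->{}
pass 3: no change
Fixpoint after 3 passes: D(Y) = {}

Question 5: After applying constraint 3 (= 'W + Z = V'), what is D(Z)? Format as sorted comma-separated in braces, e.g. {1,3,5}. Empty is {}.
Answer: {3}

Derivation:
Constraint 1 (V < Y) on D(V)={3,4,5,6,7,8} D(Y)={4,6,7,8}: V {3,4,5,6,7,8}->{3,4,5,6,7}
Constraint 2 (Z + Y = V) on D(Z)={3,4,5,6,7,8} D(Y)={4,6,7,8} D(V)={3,4,5,6,7}: Z {3,4,5,6,7,8}->{3}; Y {4,6,7,8}->{4}; V {3,4,5,6,7}->{7}
Constraint 3 (W + Z = V) on D(W)={3,4,5,6,7,8} D(Z)={3} D(V)={7}: W {3,4,5,6,7,8}->{4}
So after constraint 3: D(Z) = {3}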